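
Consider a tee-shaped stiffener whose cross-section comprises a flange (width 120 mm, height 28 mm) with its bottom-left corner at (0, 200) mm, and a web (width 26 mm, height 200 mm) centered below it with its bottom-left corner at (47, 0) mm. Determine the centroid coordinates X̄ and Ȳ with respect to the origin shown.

X̄ = 60.00 mm, Ȳ = 144.75 mm

web: A = 26 × 200 = 5200.00, centroid at (60.00, 100.00).
flange: A = 120 × 28 = 3360.00, centroid at (60.00, 214.00).
ΣA = 8560.00 mm²
ΣAX̄ = (5200.00)(60.00) + (3360.00)(60.00) = 513600.00 mm³
ΣAȲ = (5200.00)(100.00) + (3360.00)(214.00) = 1239040.00 mm³
X̄ = 513600.00 / 8560.00 = 60.00 mm
Ȳ = 1239040.00 / 8560.00 = 144.75 mm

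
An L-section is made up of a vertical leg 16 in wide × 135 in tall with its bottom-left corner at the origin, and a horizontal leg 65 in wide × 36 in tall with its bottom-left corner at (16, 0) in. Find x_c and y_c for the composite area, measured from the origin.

vertical leg: A = 16 × 135 = 2160.00, centroid at (8.00, 67.50).
horizontal leg: A = 65 × 36 = 2340.00, centroid at (48.50, 18.00).
ΣA = 4500.00 in²
ΣAx_c = (2160.00)(8.00) + (2340.00)(48.50) = 130770.00 in³
ΣAy_c = (2160.00)(67.50) + (2340.00)(18.00) = 187920.00 in³
x_c = 130770.00 / 4500.00 = 29.06 in
y_c = 187920.00 / 4500.00 = 41.76 in

x_c = 29.06 in, y_c = 41.76 in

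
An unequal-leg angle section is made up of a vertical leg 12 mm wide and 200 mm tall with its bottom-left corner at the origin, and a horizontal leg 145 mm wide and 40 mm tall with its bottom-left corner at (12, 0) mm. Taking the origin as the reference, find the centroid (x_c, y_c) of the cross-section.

x_c = 61.52 mm, y_c = 43.41 mm

vertical leg: A = 12 × 200 = 2400.00, centroid at (6.00, 100.00).
horizontal leg: A = 145 × 40 = 5800.00, centroid at (84.50, 20.00).
ΣA = 8200.00 mm²
ΣAx_c = (2400.00)(6.00) + (5800.00)(84.50) = 504500.00 mm³
ΣAy_c = (2400.00)(100.00) + (5800.00)(20.00) = 356000.00 mm³
x_c = 504500.00 / 8200.00 = 61.52 mm
y_c = 356000.00 / 8200.00 = 43.41 mm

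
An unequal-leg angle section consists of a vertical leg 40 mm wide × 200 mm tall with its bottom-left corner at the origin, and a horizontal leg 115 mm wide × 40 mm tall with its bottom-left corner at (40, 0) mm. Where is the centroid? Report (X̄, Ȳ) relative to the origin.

X̄ = 48.29 mm, Ȳ = 70.79 mm

vertical leg: A = 40 × 200 = 8000.00, centroid at (20.00, 100.00).
horizontal leg: A = 115 × 40 = 4600.00, centroid at (97.50, 20.00).
ΣA = 12600.00 mm²
ΣAX̄ = (8000.00)(20.00) + (4600.00)(97.50) = 608500.00 mm³
ΣAȲ = (8000.00)(100.00) + (4600.00)(20.00) = 892000.00 mm³
X̄ = 608500.00 / 12600.00 = 48.29 mm
Ȳ = 892000.00 / 12600.00 = 70.79 mm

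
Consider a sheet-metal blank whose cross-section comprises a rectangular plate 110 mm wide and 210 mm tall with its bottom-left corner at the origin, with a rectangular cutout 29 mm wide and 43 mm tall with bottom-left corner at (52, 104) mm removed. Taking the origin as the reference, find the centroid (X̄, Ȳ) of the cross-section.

X̄ = 54.34 mm, Ȳ = 103.83 mm

plate: A = 110 × 210 = 23100.00, centroid at (55.00, 105.00).
hole: A = −(29 × 43) = -1247.00, centroid at (66.50, 125.50).
ΣA = 21853.00 mm², ΣAX̄ = 1187574.50 mm³, ΣAȲ = 2269001.50 mm³.
X̄ = 1187574.50/21853.00 = 54.34 mm; Ȳ = 2269001.50/21853.00 = 103.83 mm.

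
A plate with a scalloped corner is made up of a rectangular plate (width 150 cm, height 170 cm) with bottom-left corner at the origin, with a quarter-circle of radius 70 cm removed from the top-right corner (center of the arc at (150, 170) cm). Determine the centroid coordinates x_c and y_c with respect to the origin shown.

Part | A | x̄ᵢ | ȳᵢ | A·x̄ᵢ | A·ȳᵢ
plate | 25500.00 | 75.00 | 85.00 | 1912500.00 | 2167500.00
removed quarter-circle | -3848.45 | 120.29 | 140.29 | -462934.32 | -539903.34
Σ | 21651.55 |  |  | 1449565.68 | 1627596.66
x_c = 1449565.68 / 21651.55 = 66.95 cm
y_c = 1627596.66 / 21651.55 = 75.17 cm

x_c = 66.95 cm, y_c = 75.17 cm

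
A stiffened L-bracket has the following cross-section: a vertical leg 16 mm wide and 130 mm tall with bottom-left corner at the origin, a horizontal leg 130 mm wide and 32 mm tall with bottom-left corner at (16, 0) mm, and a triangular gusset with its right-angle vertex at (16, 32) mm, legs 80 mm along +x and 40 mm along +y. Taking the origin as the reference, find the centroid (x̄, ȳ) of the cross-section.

Part | A | x̄ᵢ | ȳᵢ | A·x̄ᵢ | A·ȳᵢ
vertical leg | 2080.00 | 8.00 | 65.00 | 16640.00 | 135200.00
horizontal leg | 4160.00 | 81.00 | 16.00 | 336960.00 | 66560.00
gusset | 1600.00 | 42.67 | 45.33 | 68266.67 | 72533.33
Σ | 7840.00 |  |  | 421866.67 | 274293.33
x̄ = 421866.67 / 7840.00 = 53.81 mm
ȳ = 274293.33 / 7840.00 = 34.99 mm

x̄ = 53.81 mm, ȳ = 34.99 mm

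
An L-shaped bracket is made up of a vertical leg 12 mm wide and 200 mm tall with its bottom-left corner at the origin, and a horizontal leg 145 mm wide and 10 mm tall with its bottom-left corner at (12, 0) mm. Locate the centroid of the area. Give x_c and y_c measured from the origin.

vertical leg: A = 12 × 200 = 2400.00, centroid at (6.00, 100.00).
horizontal leg: A = 145 × 10 = 1450.00, centroid at (84.50, 5.00).
ΣA = 3850.00 mm²
ΣAx_c = (2400.00)(6.00) + (1450.00)(84.50) = 136925.00 mm³
ΣAy_c = (2400.00)(100.00) + (1450.00)(5.00) = 247250.00 mm³
x_c = 136925.00 / 3850.00 = 35.56 mm
y_c = 247250.00 / 3850.00 = 64.22 mm

x_c = 35.56 mm, y_c = 64.22 mm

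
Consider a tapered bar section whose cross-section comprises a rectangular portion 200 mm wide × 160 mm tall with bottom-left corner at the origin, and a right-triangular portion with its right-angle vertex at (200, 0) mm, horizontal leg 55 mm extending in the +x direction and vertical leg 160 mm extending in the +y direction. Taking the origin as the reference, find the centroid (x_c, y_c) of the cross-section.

x_c = 114.30 mm, y_c = 76.78 mm

Part | A | x̄ᵢ | ȳᵢ | A·x̄ᵢ | A·ȳᵢ
rectangular portion | 32000.00 | 100.00 | 80.00 | 3200000.00 | 2560000.00
triangular portion | 4400.00 | 218.33 | 53.33 | 960666.67 | 234666.67
Σ | 36400.00 |  |  | 4160666.67 | 2794666.67
x_c = 4160666.67 / 36400.00 = 114.30 mm
y_c = 2794666.67 / 36400.00 = 76.78 mm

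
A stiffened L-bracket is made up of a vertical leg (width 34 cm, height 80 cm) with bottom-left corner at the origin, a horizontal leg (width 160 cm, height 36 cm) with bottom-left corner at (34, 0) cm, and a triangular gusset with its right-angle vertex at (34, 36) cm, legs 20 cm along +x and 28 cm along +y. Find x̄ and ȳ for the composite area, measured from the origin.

x̄ = 81.54 cm, ȳ = 25.70 cm

vertical leg: A = 34 × 80 = 2720.00, centroid at (17.00, 40.00).
horizontal leg: A = 160 × 36 = 5760.00, centroid at (114.00, 18.00).
gusset: A = ½·20·28 = 280.00, centroid at (40.67, 45.33).
ΣA = 8760.00 cm², ΣAx̄ = 714266.67 cm³, ΣAȳ = 225173.33 cm³.
x̄ = 714266.67/8760.00 = 81.54 cm; ȳ = 225173.33/8760.00 = 25.70 cm.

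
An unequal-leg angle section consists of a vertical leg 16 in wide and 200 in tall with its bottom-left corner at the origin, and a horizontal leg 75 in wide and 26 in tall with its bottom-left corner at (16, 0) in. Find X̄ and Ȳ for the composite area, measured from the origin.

X̄ = 25.23 in, Ȳ = 67.06 in

vertical leg: A = 16 × 200 = 3200.00, centroid at (8.00, 100.00).
horizontal leg: A = 75 × 26 = 1950.00, centroid at (53.50, 13.00).
ΣA = 5150.00 in², ΣAX̄ = 129925.00 in³, ΣAȲ = 345350.00 in³.
X̄ = 129925.00/5150.00 = 25.23 in; Ȳ = 345350.00/5150.00 = 67.06 in.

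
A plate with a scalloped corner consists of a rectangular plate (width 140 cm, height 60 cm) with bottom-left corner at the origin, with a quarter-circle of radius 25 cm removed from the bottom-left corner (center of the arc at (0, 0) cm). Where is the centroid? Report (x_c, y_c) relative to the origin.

Part | A | x̄ᵢ | ȳᵢ | A·x̄ᵢ | A·ȳᵢ
plate | 8400.00 | 70.00 | 30.00 | 588000.00 | 252000.00
removed quarter-circle | -490.87 | 10.61 | 10.61 | -5208.33 | -5208.33
Σ | 7909.13 |  |  | 582791.67 | 246791.67
x_c = 582791.67 / 7909.13 = 73.69 cm
y_c = 246791.67 / 7909.13 = 31.20 cm

x_c = 73.69 cm, y_c = 31.20 cm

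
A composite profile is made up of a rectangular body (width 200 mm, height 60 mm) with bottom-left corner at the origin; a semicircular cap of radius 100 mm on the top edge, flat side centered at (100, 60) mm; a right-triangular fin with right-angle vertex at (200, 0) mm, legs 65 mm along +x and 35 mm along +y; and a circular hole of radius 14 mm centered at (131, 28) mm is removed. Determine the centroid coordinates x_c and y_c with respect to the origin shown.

x_c = 104.23 mm, y_c = 69.61 mm

rectangular body: A = 200 × 60 = 12000.00, centroid at (100.00, 30.00).
semicircular top: A = ½π·100² = 15707.96, centroid at (100.00, 102.44).
triangular fin: A = ½·65·35 = 1137.50, centroid at (221.67, 11.67).
hole: A = −π·14² = -615.75, centroid at (131.00, 28.00).
ΣA = 28229.71 mm²
ΣAx_c = (12000.00)(100.00) + (15707.96)(100.00) + (1137.50)(221.67) + (-615.75)(131.00) = 2942278.63 mm³
ΣAy_c = (12000.00)(30.00) + (15707.96)(102.44) + (1137.50)(11.67) + (-615.75)(28.00) = 1965174.24 mm³
x_c = 2942278.63 / 28229.71 = 104.23 mm
y_c = 1965174.24 / 28229.71 = 69.61 mm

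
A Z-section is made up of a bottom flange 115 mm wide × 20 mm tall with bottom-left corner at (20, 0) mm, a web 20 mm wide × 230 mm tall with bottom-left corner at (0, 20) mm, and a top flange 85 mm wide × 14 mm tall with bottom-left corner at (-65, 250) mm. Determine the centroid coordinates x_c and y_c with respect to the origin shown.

x_c = 24.41 mm, y_c = 117.41 mm

bottom flange: A = 115 × 20 = 2300.00, centroid at (77.50, 10.00).
web: A = 20 × 230 = 4600.00, centroid at (10.00, 135.00).
top flange: A = 85 × 14 = 1190.00, centroid at (-22.50, 257.00).
ΣA = 8090.00 mm²
ΣAx_c = (2300.00)(77.50) + (4600.00)(10.00) + (1190.00)(-22.50) = 197475.00 mm³
ΣAy_c = (2300.00)(10.00) + (4600.00)(135.00) + (1190.00)(257.00) = 949830.00 mm³
x_c = 197475.00 / 8090.00 = 24.41 mm
y_c = 949830.00 / 8090.00 = 117.41 mm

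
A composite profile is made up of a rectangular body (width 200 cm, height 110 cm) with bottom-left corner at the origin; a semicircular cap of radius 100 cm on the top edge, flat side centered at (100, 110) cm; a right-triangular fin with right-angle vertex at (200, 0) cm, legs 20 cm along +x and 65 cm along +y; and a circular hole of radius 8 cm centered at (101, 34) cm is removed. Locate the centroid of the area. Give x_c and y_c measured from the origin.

rectangular body: A = 200 × 110 = 22000.00, centroid at (100.00, 55.00).
semicircular top: A = ½π·100² = 15707.96, centroid at (100.00, 152.44).
triangular fin: A = ½·20·65 = 650.00, centroid at (206.67, 21.67).
hole: A = −π·8² = -201.06, centroid at (101.00, 34.00).
ΣA = 38156.90 cm²
ΣAx_c = (22000.00)(100.00) + (15707.96)(100.00) + (650.00)(206.67) + (-201.06)(101.00) = 3884822.41 cm³
ΣAy_c = (22000.00)(55.00) + (15707.96)(152.44) + (650.00)(21.67) + (-201.06)(34.00) = 3611789.85 cm³
x_c = 3884822.41 / 38156.90 = 101.81 cm
y_c = 3611789.85 / 38156.90 = 94.66 cm

x_c = 101.81 cm, y_c = 94.66 cm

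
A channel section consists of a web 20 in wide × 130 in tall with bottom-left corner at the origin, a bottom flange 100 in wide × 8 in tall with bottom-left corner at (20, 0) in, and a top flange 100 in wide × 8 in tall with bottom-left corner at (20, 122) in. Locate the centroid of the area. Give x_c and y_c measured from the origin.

x_c = 32.86 in, y_c = 65.00 in

web: A = 20 × 130 = 2600.00, centroid at (10.00, 65.00).
bottom flange: A = 100 × 8 = 800.00, centroid at (70.00, 4.00).
top flange: A = 100 × 8 = 800.00, centroid at (70.00, 126.00).
ΣA = 4200.00 in²
ΣAx_c = (2600.00)(10.00) + (800.00)(70.00) + (800.00)(70.00) = 138000.00 in³
ΣAy_c = (2600.00)(65.00) + (800.00)(4.00) + (800.00)(126.00) = 273000.00 in³
x_c = 138000.00 / 4200.00 = 32.86 in
y_c = 273000.00 / 4200.00 = 65.00 in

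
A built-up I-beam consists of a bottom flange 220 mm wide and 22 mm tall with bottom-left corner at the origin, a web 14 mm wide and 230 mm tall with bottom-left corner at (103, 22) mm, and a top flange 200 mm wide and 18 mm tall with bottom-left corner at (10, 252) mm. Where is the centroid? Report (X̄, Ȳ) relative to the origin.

Part | A | x̄ᵢ | ȳᵢ | A·x̄ᵢ | A·ȳᵢ
bottom flange | 4840.00 | 110.00 | 11.00 | 532400.00 | 53240.00
web | 3220.00 | 110.00 | 137.00 | 354200.00 | 441140.00
top flange | 3600.00 | 110.00 | 261.00 | 396000.00 | 939600.00
Σ | 11660.00 |  |  | 1282600.00 | 1433980.00
X̄ = 1282600.00 / 11660.00 = 110.00 mm
Ȳ = 1433980.00 / 11660.00 = 122.98 mm

X̄ = 110.00 mm, Ȳ = 122.98 mm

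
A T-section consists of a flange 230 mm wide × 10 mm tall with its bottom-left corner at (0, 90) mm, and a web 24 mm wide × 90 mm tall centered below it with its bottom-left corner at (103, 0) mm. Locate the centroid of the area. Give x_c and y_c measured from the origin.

x_c = 115.00 mm, y_c = 70.78 mm

web: A = 24 × 90 = 2160.00, centroid at (115.00, 45.00).
flange: A = 230 × 10 = 2300.00, centroid at (115.00, 95.00).
ΣA = 4460.00 mm²
ΣAx_c = (2160.00)(115.00) + (2300.00)(115.00) = 512900.00 mm³
ΣAy_c = (2160.00)(45.00) + (2300.00)(95.00) = 315700.00 mm³
x_c = 512900.00 / 4460.00 = 115.00 mm
y_c = 315700.00 / 4460.00 = 70.78 mm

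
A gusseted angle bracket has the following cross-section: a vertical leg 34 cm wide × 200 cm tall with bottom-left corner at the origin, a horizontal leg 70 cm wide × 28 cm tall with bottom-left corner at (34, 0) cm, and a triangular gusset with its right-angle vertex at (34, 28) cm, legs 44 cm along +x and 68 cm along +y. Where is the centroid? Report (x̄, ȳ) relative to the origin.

vertical leg: A = 34 × 200 = 6800.00, centroid at (17.00, 100.00).
horizontal leg: A = 70 × 28 = 1960.00, centroid at (69.00, 14.00).
gusset: A = ½·44·68 = 1496.00, centroid at (48.67, 50.67).
ΣA = 10256.00 cm²
ΣAx̄ = (6800.00)(17.00) + (1960.00)(69.00) + (1496.00)(48.67) = 323645.33 cm³
ΣAȳ = (6800.00)(100.00) + (1960.00)(14.00) + (1496.00)(50.67) = 783237.33 cm³
x̄ = 323645.33 / 10256.00 = 31.56 cm
ȳ = 783237.33 / 10256.00 = 76.37 cm

x̄ = 31.56 cm, ȳ = 76.37 cm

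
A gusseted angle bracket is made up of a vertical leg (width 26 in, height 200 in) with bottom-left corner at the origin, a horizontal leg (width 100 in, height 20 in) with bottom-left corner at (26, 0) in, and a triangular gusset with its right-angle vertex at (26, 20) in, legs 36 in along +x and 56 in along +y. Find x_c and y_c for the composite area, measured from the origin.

x_c = 31.42 in, y_c = 70.54 in

Part | A | x̄ᵢ | ȳᵢ | A·x̄ᵢ | A·ȳᵢ
vertical leg | 5200.00 | 13.00 | 100.00 | 67600.00 | 520000.00
horizontal leg | 2000.00 | 76.00 | 10.00 | 152000.00 | 20000.00
gusset | 1008.00 | 38.00 | 38.67 | 38304.00 | 38976.00
Σ | 8208.00 |  |  | 257904.00 | 578976.00
x_c = 257904.00 / 8208.00 = 31.42 in
y_c = 578976.00 / 8208.00 = 70.54 in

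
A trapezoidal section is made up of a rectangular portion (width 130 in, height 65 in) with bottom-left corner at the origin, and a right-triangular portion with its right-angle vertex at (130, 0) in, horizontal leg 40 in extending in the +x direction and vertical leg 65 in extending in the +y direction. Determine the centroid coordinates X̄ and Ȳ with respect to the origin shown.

X̄ = 75.44 in, Ȳ = 31.06 in

rectangular portion: A = 130 × 65 = 8450.00, centroid at (65.00, 32.50).
triangular portion: A = ½·40·65 = 1300.00, centroid at (143.33, 21.67).
ΣA = 9750.00 in²
ΣAX̄ = (8450.00)(65.00) + (1300.00)(143.33) = 735583.33 in³
ΣAȲ = (8450.00)(32.50) + (1300.00)(21.67) = 302791.67 in³
X̄ = 735583.33 / 9750.00 = 75.44 in
Ȳ = 302791.67 / 9750.00 = 31.06 in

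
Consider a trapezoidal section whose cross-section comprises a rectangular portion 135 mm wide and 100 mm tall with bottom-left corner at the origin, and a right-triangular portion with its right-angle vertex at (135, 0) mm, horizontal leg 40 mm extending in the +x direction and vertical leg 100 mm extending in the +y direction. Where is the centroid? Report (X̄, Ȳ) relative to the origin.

X̄ = 77.93 mm, Ȳ = 47.85 mm

rectangular portion: A = 135 × 100 = 13500.00, centroid at (67.50, 50.00).
triangular portion: A = ½·40·100 = 2000.00, centroid at (148.33, 33.33).
ΣA = 15500.00 mm²
ΣAX̄ = (13500.00)(67.50) + (2000.00)(148.33) = 1207916.67 mm³
ΣAȲ = (13500.00)(50.00) + (2000.00)(33.33) = 741666.67 mm³
X̄ = 1207916.67 / 15500.00 = 77.93 mm
Ȳ = 741666.67 / 15500.00 = 47.85 mm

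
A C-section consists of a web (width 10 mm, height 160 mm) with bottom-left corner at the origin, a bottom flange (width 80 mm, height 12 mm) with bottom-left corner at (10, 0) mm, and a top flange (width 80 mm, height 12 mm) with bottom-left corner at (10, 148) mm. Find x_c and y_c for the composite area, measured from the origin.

Part | A | x̄ᵢ | ȳᵢ | A·x̄ᵢ | A·ȳᵢ
web | 1600.00 | 5.00 | 80.00 | 8000.00 | 128000.00
bottom flange | 960.00 | 50.00 | 6.00 | 48000.00 | 5760.00
top flange | 960.00 | 50.00 | 154.00 | 48000.00 | 147840.00
Σ | 3520.00 |  |  | 104000.00 | 281600.00
x_c = 104000.00 / 3520.00 = 29.55 mm
y_c = 281600.00 / 3520.00 = 80.00 mm

x_c = 29.55 mm, y_c = 80.00 mm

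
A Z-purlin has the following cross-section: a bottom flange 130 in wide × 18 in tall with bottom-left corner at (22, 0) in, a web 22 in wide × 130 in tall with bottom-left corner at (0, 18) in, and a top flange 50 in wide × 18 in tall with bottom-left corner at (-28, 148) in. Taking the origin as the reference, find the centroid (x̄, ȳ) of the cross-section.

Part | A | x̄ᵢ | ȳᵢ | A·x̄ᵢ | A·ȳᵢ
bottom flange | 2340.00 | 87.00 | 9.00 | 203580.00 | 21060.00
web | 2860.00 | 11.00 | 83.00 | 31460.00 | 237380.00
top flange | 900.00 | -3.00 | 157.00 | -2700.00 | 141300.00
Σ | 6100.00 |  |  | 232340.00 | 399740.00
x̄ = 232340.00 / 6100.00 = 38.09 in
ȳ = 399740.00 / 6100.00 = 65.53 in

x̄ = 38.09 in, ȳ = 65.53 in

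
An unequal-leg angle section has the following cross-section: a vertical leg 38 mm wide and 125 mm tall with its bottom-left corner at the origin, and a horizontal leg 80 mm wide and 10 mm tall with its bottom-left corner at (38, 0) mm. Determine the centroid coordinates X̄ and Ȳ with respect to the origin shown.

X̄ = 27.50 mm, Ȳ = 54.21 mm

vertical leg: A = 38 × 125 = 4750.00, centroid at (19.00, 62.50).
horizontal leg: A = 80 × 10 = 800.00, centroid at (78.00, 5.00).
ΣA = 5550.00 mm²
ΣAX̄ = (4750.00)(19.00) + (800.00)(78.00) = 152650.00 mm³
ΣAȲ = (4750.00)(62.50) + (800.00)(5.00) = 300875.00 mm³
X̄ = 152650.00 / 5550.00 = 27.50 mm
Ȳ = 300875.00 / 5550.00 = 54.21 mm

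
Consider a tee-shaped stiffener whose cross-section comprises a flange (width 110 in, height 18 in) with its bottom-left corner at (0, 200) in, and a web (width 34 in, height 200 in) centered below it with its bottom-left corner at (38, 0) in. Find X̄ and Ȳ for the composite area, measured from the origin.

Part | A | x̄ᵢ | ȳᵢ | A·x̄ᵢ | A·ȳᵢ
web | 6800.00 | 55.00 | 100.00 | 374000.00 | 680000.00
flange | 1980.00 | 55.00 | 209.00 | 108900.00 | 413820.00
Σ | 8780.00 |  |  | 482900.00 | 1093820.00
X̄ = 482900.00 / 8780.00 = 55.00 in
Ȳ = 1093820.00 / 8780.00 = 124.58 in

X̄ = 55.00 in, Ȳ = 124.58 in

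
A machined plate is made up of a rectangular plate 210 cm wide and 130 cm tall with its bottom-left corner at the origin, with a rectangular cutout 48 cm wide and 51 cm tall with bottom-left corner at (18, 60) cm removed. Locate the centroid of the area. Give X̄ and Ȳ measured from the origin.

plate: A = 210 × 130 = 27300.00, centroid at (105.00, 65.00).
hole: A = −(48 × 51) = -2448.00, centroid at (42.00, 85.50).
ΣA = 24852.00 cm², ΣAX̄ = 2763684.00 cm³, ΣAȲ = 1565196.00 cm³.
X̄ = 2763684.00/24852.00 = 111.21 cm; Ȳ = 1565196.00/24852.00 = 62.98 cm.

X̄ = 111.21 cm, Ȳ = 62.98 cm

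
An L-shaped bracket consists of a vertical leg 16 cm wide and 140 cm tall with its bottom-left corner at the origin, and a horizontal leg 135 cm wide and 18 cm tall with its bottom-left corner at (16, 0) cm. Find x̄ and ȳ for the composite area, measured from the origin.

vertical leg: A = 16 × 140 = 2240.00, centroid at (8.00, 70.00).
horizontal leg: A = 135 × 18 = 2430.00, centroid at (83.50, 9.00).
ΣA = 4670.00 cm²
ΣAx̄ = (2240.00)(8.00) + (2430.00)(83.50) = 220825.00 cm³
ΣAȳ = (2240.00)(70.00) + (2430.00)(9.00) = 178670.00 cm³
x̄ = 220825.00 / 4670.00 = 47.29 cm
ȳ = 178670.00 / 4670.00 = 38.26 cm

x̄ = 47.29 cm, ȳ = 38.26 cm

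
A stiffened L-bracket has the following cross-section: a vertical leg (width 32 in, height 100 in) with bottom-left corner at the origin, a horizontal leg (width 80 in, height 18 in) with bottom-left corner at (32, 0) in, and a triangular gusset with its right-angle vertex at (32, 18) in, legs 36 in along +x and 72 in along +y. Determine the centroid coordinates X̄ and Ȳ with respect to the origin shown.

X̄ = 35.70 in, Ȳ = 38.31 in

vertical leg: A = 32 × 100 = 3200.00, centroid at (16.00, 50.00).
horizontal leg: A = 80 × 18 = 1440.00, centroid at (72.00, 9.00).
gusset: A = ½·36·72 = 1296.00, centroid at (44.00, 42.00).
ΣA = 5936.00 in², ΣAX̄ = 211904.00 in³, ΣAȲ = 227392.00 in³.
X̄ = 211904.00/5936.00 = 35.70 in; Ȳ = 227392.00/5936.00 = 38.31 in.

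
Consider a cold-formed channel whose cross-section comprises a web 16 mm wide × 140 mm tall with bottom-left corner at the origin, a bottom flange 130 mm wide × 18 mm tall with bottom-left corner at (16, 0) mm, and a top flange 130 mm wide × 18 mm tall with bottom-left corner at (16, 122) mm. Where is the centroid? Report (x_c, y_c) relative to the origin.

x_c = 57.37 mm, y_c = 70.00 mm

web: A = 16 × 140 = 2240.00, centroid at (8.00, 70.00).
bottom flange: A = 130 × 18 = 2340.00, centroid at (81.00, 9.00).
top flange: A = 130 × 18 = 2340.00, centroid at (81.00, 131.00).
ΣA = 6920.00 mm², ΣAx_c = 397000.00 mm³, ΣAy_c = 484400.00 mm³.
x_c = 397000.00/6920.00 = 57.37 mm; y_c = 484400.00/6920.00 = 70.00 mm.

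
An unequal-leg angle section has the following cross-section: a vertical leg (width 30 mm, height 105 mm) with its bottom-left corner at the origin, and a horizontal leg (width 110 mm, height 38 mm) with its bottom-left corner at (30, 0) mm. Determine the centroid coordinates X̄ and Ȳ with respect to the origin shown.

vertical leg: A = 30 × 105 = 3150.00, centroid at (15.00, 52.50).
horizontal leg: A = 110 × 38 = 4180.00, centroid at (85.00, 19.00).
ΣA = 7330.00 mm²
ΣAX̄ = (3150.00)(15.00) + (4180.00)(85.00) = 402550.00 mm³
ΣAȲ = (3150.00)(52.50) + (4180.00)(19.00) = 244795.00 mm³
X̄ = 402550.00 / 7330.00 = 54.92 mm
Ȳ = 244795.00 / 7330.00 = 33.40 mm

X̄ = 54.92 mm, Ȳ = 33.40 mm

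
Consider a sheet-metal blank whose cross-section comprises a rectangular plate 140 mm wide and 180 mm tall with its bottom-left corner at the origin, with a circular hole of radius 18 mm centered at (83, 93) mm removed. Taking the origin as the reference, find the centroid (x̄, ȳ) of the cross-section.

x̄ = 69.45 mm, ȳ = 89.87 mm

Part | A | x̄ᵢ | ȳᵢ | A·x̄ᵢ | A·ȳᵢ
plate | 25200.00 | 70.00 | 90.00 | 1764000.00 | 2268000.00
hole | -1017.88 | 83.00 | 93.00 | -84483.71 | -94662.47
Σ | 24182.12 |  |  | 1679516.29 | 2173337.53
x̄ = 1679516.29 / 24182.12 = 69.45 mm
ȳ = 2173337.53 / 24182.12 = 89.87 mm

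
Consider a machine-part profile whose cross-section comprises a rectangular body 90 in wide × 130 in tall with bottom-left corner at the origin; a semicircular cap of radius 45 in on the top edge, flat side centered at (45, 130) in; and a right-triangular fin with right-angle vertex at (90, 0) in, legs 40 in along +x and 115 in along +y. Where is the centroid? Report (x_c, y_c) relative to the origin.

Part | A | x̄ᵢ | ȳᵢ | A·x̄ᵢ | A·ȳᵢ
rectangular body | 11700.00 | 45.00 | 65.00 | 526500.00 | 760500.00
semicircular top | 3180.86 | 45.00 | 149.10 | 143138.82 | 474262.13
triangular fin | 2300.00 | 103.33 | 38.33 | 237666.67 | 88166.67
Σ | 17180.86 |  |  | 907305.48 | 1322928.80
x_c = 907305.48 / 17180.86 = 52.81 in
y_c = 1322928.80 / 17180.86 = 77.00 in

x_c = 52.81 in, y_c = 77.00 in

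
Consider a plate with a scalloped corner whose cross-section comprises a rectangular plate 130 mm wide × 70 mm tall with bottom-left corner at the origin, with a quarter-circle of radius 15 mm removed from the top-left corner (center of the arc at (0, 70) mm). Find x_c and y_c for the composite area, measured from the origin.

plate: A = 130 × 70 = 9100.00, centroid at (65.00, 35.00).
removed quarter-circle: A = −¼π·15² = -176.71, centroid at (6.37, 63.63).
ΣA = 8923.29 mm², ΣAx_c = 590375.00 mm³, ΣAy_c = 307254.98 mm³.
x_c = 590375.00/8923.29 = 66.16 mm; y_c = 307254.98/8923.29 = 34.43 mm.

x_c = 66.16 mm, y_c = 34.43 mm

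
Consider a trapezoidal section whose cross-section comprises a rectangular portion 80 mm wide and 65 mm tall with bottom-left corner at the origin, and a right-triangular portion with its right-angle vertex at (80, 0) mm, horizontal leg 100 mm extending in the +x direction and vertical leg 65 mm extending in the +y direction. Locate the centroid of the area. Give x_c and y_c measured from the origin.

x_c = 68.21 mm, y_c = 28.33 mm

rectangular portion: A = 80 × 65 = 5200.00, centroid at (40.00, 32.50).
triangular portion: A = ½·100·65 = 3250.00, centroid at (113.33, 21.67).
ΣA = 8450.00 mm², ΣAx_c = 576333.33 mm³, ΣAy_c = 239416.67 mm³.
x_c = 576333.33/8450.00 = 68.21 mm; y_c = 239416.67/8450.00 = 28.33 mm.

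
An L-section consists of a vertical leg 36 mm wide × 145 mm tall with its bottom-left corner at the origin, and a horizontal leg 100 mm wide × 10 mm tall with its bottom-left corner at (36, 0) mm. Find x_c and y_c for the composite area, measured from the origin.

vertical leg: A = 36 × 145 = 5220.00, centroid at (18.00, 72.50).
horizontal leg: A = 100 × 10 = 1000.00, centroid at (86.00, 5.00).
ΣA = 6220.00 mm²
ΣAx_c = (5220.00)(18.00) + (1000.00)(86.00) = 179960.00 mm³
ΣAy_c = (5220.00)(72.50) + (1000.00)(5.00) = 383450.00 mm³
x_c = 179960.00 / 6220.00 = 28.93 mm
y_c = 383450.00 / 6220.00 = 61.65 mm

x_c = 28.93 mm, y_c = 61.65 mm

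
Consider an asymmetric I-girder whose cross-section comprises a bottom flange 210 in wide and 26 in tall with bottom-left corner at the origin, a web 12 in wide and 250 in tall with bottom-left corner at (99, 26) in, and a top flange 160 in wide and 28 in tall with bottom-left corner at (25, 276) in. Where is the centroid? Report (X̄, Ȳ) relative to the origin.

bottom flange: A = 210 × 26 = 5460.00, centroid at (105.00, 13.00).
web: A = 12 × 250 = 3000.00, centroid at (105.00, 151.00).
top flange: A = 160 × 28 = 4480.00, centroid at (105.00, 290.00).
ΣA = 12940.00 in², ΣAX̄ = 1358700.00 in³, ΣAȲ = 1823180.00 in³.
X̄ = 1358700.00/12940.00 = 105.00 in; Ȳ = 1823180.00/12940.00 = 140.89 in.

X̄ = 105.00 in, Ȳ = 140.89 in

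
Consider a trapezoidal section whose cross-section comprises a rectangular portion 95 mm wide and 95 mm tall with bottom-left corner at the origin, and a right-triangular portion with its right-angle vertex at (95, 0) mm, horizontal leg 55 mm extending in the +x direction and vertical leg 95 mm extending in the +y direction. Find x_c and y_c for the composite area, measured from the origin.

rectangular portion: A = 95 × 95 = 9025.00, centroid at (47.50, 47.50).
triangular portion: A = ½·55·95 = 2612.50, centroid at (113.33, 31.67).
ΣA = 11637.50 mm²
ΣAx_c = (9025.00)(47.50) + (2612.50)(113.33) = 724770.83 mm³
ΣAy_c = (9025.00)(47.50) + (2612.50)(31.67) = 511416.67 mm³
x_c = 724770.83 / 11637.50 = 62.28 mm
y_c = 511416.67 / 11637.50 = 43.95 mm

x_c = 62.28 mm, y_c = 43.95 mm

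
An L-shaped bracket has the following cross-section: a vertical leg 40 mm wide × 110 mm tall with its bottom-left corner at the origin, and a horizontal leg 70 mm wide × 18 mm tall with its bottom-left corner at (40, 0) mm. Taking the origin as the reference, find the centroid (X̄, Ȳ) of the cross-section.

vertical leg: A = 40 × 110 = 4400.00, centroid at (20.00, 55.00).
horizontal leg: A = 70 × 18 = 1260.00, centroid at (75.00, 9.00).
ΣA = 5660.00 mm², ΣAX̄ = 182500.00 mm³, ΣAȲ = 253340.00 mm³.
X̄ = 182500.00/5660.00 = 32.24 mm; Ȳ = 253340.00/5660.00 = 44.76 mm.

X̄ = 32.24 mm, Ȳ = 44.76 mm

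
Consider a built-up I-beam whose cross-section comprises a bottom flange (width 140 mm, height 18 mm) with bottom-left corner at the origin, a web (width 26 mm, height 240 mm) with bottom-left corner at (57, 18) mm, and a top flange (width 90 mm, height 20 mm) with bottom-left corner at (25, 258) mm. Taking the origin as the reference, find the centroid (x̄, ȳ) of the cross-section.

x̄ = 70.00 mm, ȳ = 129.38 mm

Part | A | x̄ᵢ | ȳᵢ | A·x̄ᵢ | A·ȳᵢ
bottom flange | 2520.00 | 70.00 | 9.00 | 176400.00 | 22680.00
web | 6240.00 | 70.00 | 138.00 | 436800.00 | 861120.00
top flange | 1800.00 | 70.00 | 268.00 | 126000.00 | 482400.00
Σ | 10560.00 |  |  | 739200.00 | 1366200.00
x̄ = 739200.00 / 10560.00 = 70.00 mm
ȳ = 1366200.00 / 10560.00 = 129.38 mm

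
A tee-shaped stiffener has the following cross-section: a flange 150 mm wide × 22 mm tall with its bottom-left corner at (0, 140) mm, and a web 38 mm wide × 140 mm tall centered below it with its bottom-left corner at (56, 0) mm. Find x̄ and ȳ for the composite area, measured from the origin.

Part | A | x̄ᵢ | ȳᵢ | A·x̄ᵢ | A·ȳᵢ
web | 5320.00 | 75.00 | 70.00 | 399000.00 | 372400.00
flange | 3300.00 | 75.00 | 151.00 | 247500.00 | 498300.00
Σ | 8620.00 |  |  | 646500.00 | 870700.00
x̄ = 646500.00 / 8620.00 = 75.00 mm
ȳ = 870700.00 / 8620.00 = 101.01 mm

x̄ = 75.00 mm, ȳ = 101.01 mm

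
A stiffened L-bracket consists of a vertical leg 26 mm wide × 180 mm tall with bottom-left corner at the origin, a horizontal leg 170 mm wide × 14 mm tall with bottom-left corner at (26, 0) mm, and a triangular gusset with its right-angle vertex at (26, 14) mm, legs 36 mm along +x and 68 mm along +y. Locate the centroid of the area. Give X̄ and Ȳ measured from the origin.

X̄ = 44.85 mm, Ȳ = 58.27 mm

Part | A | x̄ᵢ | ȳᵢ | A·x̄ᵢ | A·ȳᵢ
vertical leg | 4680.00 | 13.00 | 90.00 | 60840.00 | 421200.00
horizontal leg | 2380.00 | 111.00 | 7.00 | 264180.00 | 16660.00
gusset | 1224.00 | 38.00 | 36.67 | 46512.00 | 44880.00
Σ | 8284.00 |  |  | 371532.00 | 482740.00
X̄ = 371532.00 / 8284.00 = 44.85 mm
Ȳ = 482740.00 / 8284.00 = 58.27 mm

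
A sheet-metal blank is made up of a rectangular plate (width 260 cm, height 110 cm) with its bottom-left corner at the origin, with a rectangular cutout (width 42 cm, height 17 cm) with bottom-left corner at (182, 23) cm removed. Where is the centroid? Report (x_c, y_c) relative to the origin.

Part | A | x̄ᵢ | ȳᵢ | A·x̄ᵢ | A·ȳᵢ
plate | 28600.00 | 130.00 | 55.00 | 3718000.00 | 1573000.00
hole | -714.00 | 203.00 | 31.50 | -144942.00 | -22491.00
Σ | 27886.00 |  |  | 3573058.00 | 1550509.00
x_c = 3573058.00 / 27886.00 = 128.13 cm
y_c = 1550509.00 / 27886.00 = 55.60 cm

x_c = 128.13 cm, y_c = 55.60 cm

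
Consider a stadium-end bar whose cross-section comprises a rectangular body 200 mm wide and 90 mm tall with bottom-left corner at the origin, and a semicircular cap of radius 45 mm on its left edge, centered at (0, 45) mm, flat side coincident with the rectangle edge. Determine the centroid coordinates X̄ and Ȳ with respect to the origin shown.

rectangular body: A = 200 × 90 = 18000.00, centroid at (100.00, 45.00).
semicircular end: A = ½π·45² = 3180.86, centroid at (-19.10, 45.00).
ΣA = 21180.86 mm²
ΣAX̄ = (18000.00)(100.00) + (3180.86)(-19.10) = 1739250.00 mm³
ΣAȲ = (18000.00)(45.00) + (3180.86)(45.00) = 953138.82 mm³
X̄ = 1739250.00 / 21180.86 = 82.11 mm
Ȳ = 953138.82 / 21180.86 = 45.00 mm

X̄ = 82.11 mm, Ȳ = 45.00 mm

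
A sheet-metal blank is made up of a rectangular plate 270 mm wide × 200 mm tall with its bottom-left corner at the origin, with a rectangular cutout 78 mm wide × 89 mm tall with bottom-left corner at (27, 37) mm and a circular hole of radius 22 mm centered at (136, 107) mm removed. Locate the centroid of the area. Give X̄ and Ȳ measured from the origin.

X̄ = 145.49 mm, Ȳ = 102.59 mm

Part | A | x̄ᵢ | ȳᵢ | A·x̄ᵢ | A·ȳᵢ
plate | 54000.00 | 135.00 | 100.00 | 7290000.00 | 5400000.00
hole 1 | -6942.00 | 66.00 | 81.50 | -458172.00 | -565773.00
hole 2 | -1520.53 | 136.00 | 107.00 | -206792.19 | -162696.80
Σ | 45537.47 |  |  | 6625035.81 | 4671530.20
X̄ = 6625035.81 / 45537.47 = 145.49 mm
Ȳ = 4671530.20 / 45537.47 = 102.59 mm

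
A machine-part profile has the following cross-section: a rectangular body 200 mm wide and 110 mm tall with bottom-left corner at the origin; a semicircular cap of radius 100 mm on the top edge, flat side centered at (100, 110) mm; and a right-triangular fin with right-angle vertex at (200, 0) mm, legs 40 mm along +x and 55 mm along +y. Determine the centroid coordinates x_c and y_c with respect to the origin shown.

rectangular body: A = 200 × 110 = 22000.00, centroid at (100.00, 55.00).
semicircular top: A = ½π·100² = 15707.96, centroid at (100.00, 152.44).
triangular fin: A = ½·40·55 = 1100.00, centroid at (213.33, 18.33).
ΣA = 38807.96 mm²
ΣAx_c = (22000.00)(100.00) + (15707.96)(100.00) + (1100.00)(213.33) = 4005462.99 mm³
ΣAy_c = (22000.00)(55.00) + (15707.96)(152.44) + (1100.00)(18.33) = 3624709.29 mm³
x_c = 4005462.99 / 38807.96 = 103.21 mm
y_c = 3624709.29 / 38807.96 = 93.40 mm

x_c = 103.21 mm, y_c = 93.40 mm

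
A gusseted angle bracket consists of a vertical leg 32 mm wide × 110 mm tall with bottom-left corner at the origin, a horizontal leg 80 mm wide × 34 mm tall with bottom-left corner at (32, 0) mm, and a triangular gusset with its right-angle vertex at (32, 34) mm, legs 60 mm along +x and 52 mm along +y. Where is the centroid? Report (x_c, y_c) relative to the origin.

vertical leg: A = 32 × 110 = 3520.00, centroid at (16.00, 55.00).
horizontal leg: A = 80 × 34 = 2720.00, centroid at (72.00, 17.00).
gusset: A = ½·60·52 = 1560.00, centroid at (52.00, 51.33).
ΣA = 7800.00 mm²
ΣAx_c = (3520.00)(16.00) + (2720.00)(72.00) + (1560.00)(52.00) = 333280.00 mm³
ΣAy_c = (3520.00)(55.00) + (2720.00)(17.00) + (1560.00)(51.33) = 319920.00 mm³
x_c = 333280.00 / 7800.00 = 42.73 mm
y_c = 319920.00 / 7800.00 = 41.02 mm

x_c = 42.73 mm, y_c = 41.02 mm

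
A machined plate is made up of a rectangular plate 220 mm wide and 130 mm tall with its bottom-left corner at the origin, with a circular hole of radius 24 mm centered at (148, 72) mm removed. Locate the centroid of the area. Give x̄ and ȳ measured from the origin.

x̄ = 107.43 mm, ȳ = 64.53 mm

plate: A = 220 × 130 = 28600.00, centroid at (110.00, 65.00).
hole: A = −π·24² = -1809.56, centroid at (148.00, 72.00).
ΣA = 26790.44 mm²
ΣAx̄ = (28600.00)(110.00) + (-1809.56)(148.00) = 2878185.51 mm³
ΣAȳ = (28600.00)(65.00) + (-1809.56)(72.00) = 1728711.87 mm³
x̄ = 2878185.51 / 26790.44 = 107.43 mm
ȳ = 1728711.87 / 26790.44 = 64.53 mm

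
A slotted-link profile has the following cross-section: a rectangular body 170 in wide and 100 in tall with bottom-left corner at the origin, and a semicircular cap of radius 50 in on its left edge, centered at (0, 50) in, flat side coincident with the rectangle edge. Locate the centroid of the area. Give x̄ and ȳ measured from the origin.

x̄ = 65.07 in, ȳ = 50.00 in

rectangular body: A = 170 × 100 = 17000.00, centroid at (85.00, 50.00).
semicircular end: A = ½π·50² = 3926.99, centroid at (-21.22, 50.00).
ΣA = 20926.99 in²
ΣAx̄ = (17000.00)(85.00) + (3926.99)(-21.22) = 1361666.67 in³
ΣAȳ = (17000.00)(50.00) + (3926.99)(50.00) = 1046349.54 in³
x̄ = 1361666.67 / 20926.99 = 65.07 in
ȳ = 1046349.54 / 20926.99 = 50.00 in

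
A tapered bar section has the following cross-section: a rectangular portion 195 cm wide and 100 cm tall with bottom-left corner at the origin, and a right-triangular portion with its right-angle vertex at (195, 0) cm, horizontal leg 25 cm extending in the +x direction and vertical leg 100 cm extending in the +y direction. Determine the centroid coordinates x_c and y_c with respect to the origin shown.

Part | A | x̄ᵢ | ȳᵢ | A·x̄ᵢ | A·ȳᵢ
rectangular portion | 19500.00 | 97.50 | 50.00 | 1901250.00 | 975000.00
triangular portion | 1250.00 | 203.33 | 33.33 | 254166.67 | 41666.67
Σ | 20750.00 |  |  | 2155416.67 | 1016666.67
x_c = 2155416.67 / 20750.00 = 103.88 cm
y_c = 1016666.67 / 20750.00 = 49.00 cm

x_c = 103.88 cm, y_c = 49.00 cm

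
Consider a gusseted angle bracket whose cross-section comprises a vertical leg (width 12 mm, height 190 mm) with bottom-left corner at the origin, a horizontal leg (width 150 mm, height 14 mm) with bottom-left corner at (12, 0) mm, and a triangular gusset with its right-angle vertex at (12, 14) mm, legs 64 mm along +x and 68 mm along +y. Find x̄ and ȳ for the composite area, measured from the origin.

x̄ = 41.02 mm, ȳ = 47.45 mm

Part | A | x̄ᵢ | ȳᵢ | A·x̄ᵢ | A·ȳᵢ
vertical leg | 2280.00 | 6.00 | 95.00 | 13680.00 | 216600.00
horizontal leg | 2100.00 | 87.00 | 7.00 | 182700.00 | 14700.00
gusset | 2176.00 | 33.33 | 36.67 | 72533.33 | 79786.67
Σ | 6556.00 |  |  | 268913.33 | 311086.67
x̄ = 268913.33 / 6556.00 = 41.02 mm
ȳ = 311086.67 / 6556.00 = 47.45 mm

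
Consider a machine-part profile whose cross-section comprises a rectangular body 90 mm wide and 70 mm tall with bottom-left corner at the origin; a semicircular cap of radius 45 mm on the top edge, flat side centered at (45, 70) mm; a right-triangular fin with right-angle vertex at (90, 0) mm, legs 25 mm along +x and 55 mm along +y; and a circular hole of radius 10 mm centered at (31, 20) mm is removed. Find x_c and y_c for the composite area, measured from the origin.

Part | A | x̄ᵢ | ȳᵢ | A·x̄ᵢ | A·ȳᵢ
rectangular body | 6300.00 | 45.00 | 35.00 | 283500.00 | 220500.00
semicircular top | 3180.86 | 45.00 | 89.10 | 143138.82 | 283410.38
triangular fin | 687.50 | 98.33 | 18.33 | 67604.17 | 12604.17
hole | -314.16 | 31.00 | 20.00 | -9738.94 | -6283.19
Σ | 9854.20 |  |  | 484504.04 | 510231.36
x_c = 484504.04 / 9854.20 = 49.17 mm
y_c = 510231.36 / 9854.20 = 51.78 mm

x_c = 49.17 mm, y_c = 51.78 mm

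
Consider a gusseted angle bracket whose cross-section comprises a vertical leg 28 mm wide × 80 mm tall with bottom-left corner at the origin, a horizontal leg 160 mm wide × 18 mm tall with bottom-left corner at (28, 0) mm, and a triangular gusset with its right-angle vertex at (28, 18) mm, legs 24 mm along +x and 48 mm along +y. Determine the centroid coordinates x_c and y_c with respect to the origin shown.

x_c = 63.75 mm, y_c = 23.72 mm

vertical leg: A = 28 × 80 = 2240.00, centroid at (14.00, 40.00).
horizontal leg: A = 160 × 18 = 2880.00, centroid at (108.00, 9.00).
gusset: A = ½·24·48 = 576.00, centroid at (36.00, 34.00).
ΣA = 5696.00 mm²
ΣAx_c = (2240.00)(14.00) + (2880.00)(108.00) + (576.00)(36.00) = 363136.00 mm³
ΣAy_c = (2240.00)(40.00) + (2880.00)(9.00) + (576.00)(34.00) = 135104.00 mm³
x_c = 363136.00 / 5696.00 = 63.75 mm
y_c = 135104.00 / 5696.00 = 23.72 mm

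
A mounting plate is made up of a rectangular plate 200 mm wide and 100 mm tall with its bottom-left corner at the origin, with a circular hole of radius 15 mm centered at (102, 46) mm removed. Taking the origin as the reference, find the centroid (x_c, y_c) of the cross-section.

x_c = 99.93 mm, y_c = 50.15 mm

plate: A = 200 × 100 = 20000.00, centroid at (100.00, 50.00).
hole: A = −π·15² = -706.86, centroid at (102.00, 46.00).
ΣA = 19293.14 mm²
ΣAx_c = (20000.00)(100.00) + (-706.86)(102.00) = 1927900.45 mm³
ΣAy_c = (20000.00)(50.00) + (-706.86)(46.00) = 967484.52 mm³
x_c = 1927900.45 / 19293.14 = 99.93 mm
y_c = 967484.52 / 19293.14 = 50.15 mm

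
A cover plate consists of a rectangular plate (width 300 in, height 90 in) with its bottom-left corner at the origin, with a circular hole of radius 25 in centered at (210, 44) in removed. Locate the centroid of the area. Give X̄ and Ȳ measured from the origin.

plate: A = 300 × 90 = 27000.00, centroid at (150.00, 45.00).
hole: A = −π·25² = -1963.50, centroid at (210.00, 44.00).
ΣA = 25036.50 in²
ΣAX̄ = (27000.00)(150.00) + (-1963.50)(210.00) = 3637665.96 in³
ΣAȲ = (27000.00)(45.00) + (-1963.50)(44.00) = 1128606.20 in³
X̄ = 3637665.96 / 25036.50 = 145.29 in
Ȳ = 1128606.20 / 25036.50 = 45.08 in

X̄ = 145.29 in, Ȳ = 45.08 in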